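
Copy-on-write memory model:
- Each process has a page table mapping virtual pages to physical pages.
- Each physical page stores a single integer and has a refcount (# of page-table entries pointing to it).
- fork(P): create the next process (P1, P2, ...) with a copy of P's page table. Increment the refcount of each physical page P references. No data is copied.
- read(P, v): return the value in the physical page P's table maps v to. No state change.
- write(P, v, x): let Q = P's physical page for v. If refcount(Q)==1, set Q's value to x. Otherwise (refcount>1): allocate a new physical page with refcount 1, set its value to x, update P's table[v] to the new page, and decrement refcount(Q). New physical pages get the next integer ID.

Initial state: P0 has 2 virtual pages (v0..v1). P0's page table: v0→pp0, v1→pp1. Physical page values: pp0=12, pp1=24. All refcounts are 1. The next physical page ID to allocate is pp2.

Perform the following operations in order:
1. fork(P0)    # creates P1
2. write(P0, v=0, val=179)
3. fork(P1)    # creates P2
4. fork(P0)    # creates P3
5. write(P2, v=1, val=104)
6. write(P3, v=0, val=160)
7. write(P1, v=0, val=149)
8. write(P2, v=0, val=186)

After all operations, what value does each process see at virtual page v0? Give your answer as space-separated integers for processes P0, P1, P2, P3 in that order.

Op 1: fork(P0) -> P1. 2 ppages; refcounts: pp0:2 pp1:2
Op 2: write(P0, v0, 179). refcount(pp0)=2>1 -> COPY to pp2. 3 ppages; refcounts: pp0:1 pp1:2 pp2:1
Op 3: fork(P1) -> P2. 3 ppages; refcounts: pp0:2 pp1:3 pp2:1
Op 4: fork(P0) -> P3. 3 ppages; refcounts: pp0:2 pp1:4 pp2:2
Op 5: write(P2, v1, 104). refcount(pp1)=4>1 -> COPY to pp3. 4 ppages; refcounts: pp0:2 pp1:3 pp2:2 pp3:1
Op 6: write(P3, v0, 160). refcount(pp2)=2>1 -> COPY to pp4. 5 ppages; refcounts: pp0:2 pp1:3 pp2:1 pp3:1 pp4:1
Op 7: write(P1, v0, 149). refcount(pp0)=2>1 -> COPY to pp5. 6 ppages; refcounts: pp0:1 pp1:3 pp2:1 pp3:1 pp4:1 pp5:1
Op 8: write(P2, v0, 186). refcount(pp0)=1 -> write in place. 6 ppages; refcounts: pp0:1 pp1:3 pp2:1 pp3:1 pp4:1 pp5:1
P0: v0 -> pp2 = 179
P1: v0 -> pp5 = 149
P2: v0 -> pp0 = 186
P3: v0 -> pp4 = 160

Answer: 179 149 186 160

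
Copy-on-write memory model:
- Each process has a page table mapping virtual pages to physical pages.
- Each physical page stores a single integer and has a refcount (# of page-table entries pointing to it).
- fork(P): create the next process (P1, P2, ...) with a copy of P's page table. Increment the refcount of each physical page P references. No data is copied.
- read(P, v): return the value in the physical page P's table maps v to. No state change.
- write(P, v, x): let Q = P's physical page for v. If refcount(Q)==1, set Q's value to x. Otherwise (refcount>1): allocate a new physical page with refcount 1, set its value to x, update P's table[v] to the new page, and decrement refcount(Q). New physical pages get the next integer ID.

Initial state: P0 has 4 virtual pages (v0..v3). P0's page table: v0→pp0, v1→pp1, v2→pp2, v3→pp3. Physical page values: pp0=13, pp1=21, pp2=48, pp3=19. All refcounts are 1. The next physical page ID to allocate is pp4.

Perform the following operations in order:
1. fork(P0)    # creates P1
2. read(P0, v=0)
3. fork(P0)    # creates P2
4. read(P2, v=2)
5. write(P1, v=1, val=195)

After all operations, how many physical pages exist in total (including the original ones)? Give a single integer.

Op 1: fork(P0) -> P1. 4 ppages; refcounts: pp0:2 pp1:2 pp2:2 pp3:2
Op 2: read(P0, v0) -> 13. No state change.
Op 3: fork(P0) -> P2. 4 ppages; refcounts: pp0:3 pp1:3 pp2:3 pp3:3
Op 4: read(P2, v2) -> 48. No state change.
Op 5: write(P1, v1, 195). refcount(pp1)=3>1 -> COPY to pp4. 5 ppages; refcounts: pp0:3 pp1:2 pp2:3 pp3:3 pp4:1

Answer: 5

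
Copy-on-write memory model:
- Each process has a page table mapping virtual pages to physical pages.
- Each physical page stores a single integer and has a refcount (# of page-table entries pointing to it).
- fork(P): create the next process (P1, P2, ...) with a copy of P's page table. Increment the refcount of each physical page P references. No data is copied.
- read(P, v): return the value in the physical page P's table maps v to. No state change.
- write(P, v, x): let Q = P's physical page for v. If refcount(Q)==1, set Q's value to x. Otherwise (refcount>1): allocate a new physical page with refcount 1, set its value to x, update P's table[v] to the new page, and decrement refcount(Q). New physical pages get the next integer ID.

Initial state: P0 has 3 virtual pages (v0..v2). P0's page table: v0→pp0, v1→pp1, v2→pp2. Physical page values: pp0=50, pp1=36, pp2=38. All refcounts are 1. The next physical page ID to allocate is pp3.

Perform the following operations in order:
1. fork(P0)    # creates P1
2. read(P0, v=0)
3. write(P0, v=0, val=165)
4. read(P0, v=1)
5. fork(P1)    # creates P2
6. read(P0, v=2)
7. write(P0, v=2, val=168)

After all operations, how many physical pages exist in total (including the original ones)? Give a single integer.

Answer: 5

Derivation:
Op 1: fork(P0) -> P1. 3 ppages; refcounts: pp0:2 pp1:2 pp2:2
Op 2: read(P0, v0) -> 50. No state change.
Op 3: write(P0, v0, 165). refcount(pp0)=2>1 -> COPY to pp3. 4 ppages; refcounts: pp0:1 pp1:2 pp2:2 pp3:1
Op 4: read(P0, v1) -> 36. No state change.
Op 5: fork(P1) -> P2. 4 ppages; refcounts: pp0:2 pp1:3 pp2:3 pp3:1
Op 6: read(P0, v2) -> 38. No state change.
Op 7: write(P0, v2, 168). refcount(pp2)=3>1 -> COPY to pp4. 5 ppages; refcounts: pp0:2 pp1:3 pp2:2 pp3:1 pp4:1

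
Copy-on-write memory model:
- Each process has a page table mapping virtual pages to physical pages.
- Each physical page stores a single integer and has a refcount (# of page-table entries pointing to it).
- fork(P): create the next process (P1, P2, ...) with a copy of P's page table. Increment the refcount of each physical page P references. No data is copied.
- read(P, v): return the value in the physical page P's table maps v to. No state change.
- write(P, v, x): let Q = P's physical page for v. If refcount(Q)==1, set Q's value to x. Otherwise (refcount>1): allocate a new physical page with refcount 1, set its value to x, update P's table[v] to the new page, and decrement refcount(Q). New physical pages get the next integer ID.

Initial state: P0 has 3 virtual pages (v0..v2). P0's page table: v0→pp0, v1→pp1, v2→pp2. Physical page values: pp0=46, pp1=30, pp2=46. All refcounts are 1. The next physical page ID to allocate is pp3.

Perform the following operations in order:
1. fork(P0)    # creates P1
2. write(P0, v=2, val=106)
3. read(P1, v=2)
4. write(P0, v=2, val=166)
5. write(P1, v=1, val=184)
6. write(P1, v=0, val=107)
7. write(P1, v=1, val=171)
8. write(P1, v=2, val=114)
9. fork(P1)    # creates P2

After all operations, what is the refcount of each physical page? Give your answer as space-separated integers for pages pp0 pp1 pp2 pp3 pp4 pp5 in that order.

Op 1: fork(P0) -> P1. 3 ppages; refcounts: pp0:2 pp1:2 pp2:2
Op 2: write(P0, v2, 106). refcount(pp2)=2>1 -> COPY to pp3. 4 ppages; refcounts: pp0:2 pp1:2 pp2:1 pp3:1
Op 3: read(P1, v2) -> 46. No state change.
Op 4: write(P0, v2, 166). refcount(pp3)=1 -> write in place. 4 ppages; refcounts: pp0:2 pp1:2 pp2:1 pp3:1
Op 5: write(P1, v1, 184). refcount(pp1)=2>1 -> COPY to pp4. 5 ppages; refcounts: pp0:2 pp1:1 pp2:1 pp3:1 pp4:1
Op 6: write(P1, v0, 107). refcount(pp0)=2>1 -> COPY to pp5. 6 ppages; refcounts: pp0:1 pp1:1 pp2:1 pp3:1 pp4:1 pp5:1
Op 7: write(P1, v1, 171). refcount(pp4)=1 -> write in place. 6 ppages; refcounts: pp0:1 pp1:1 pp2:1 pp3:1 pp4:1 pp5:1
Op 8: write(P1, v2, 114). refcount(pp2)=1 -> write in place. 6 ppages; refcounts: pp0:1 pp1:1 pp2:1 pp3:1 pp4:1 pp5:1
Op 9: fork(P1) -> P2. 6 ppages; refcounts: pp0:1 pp1:1 pp2:2 pp3:1 pp4:2 pp5:2

Answer: 1 1 2 1 2 2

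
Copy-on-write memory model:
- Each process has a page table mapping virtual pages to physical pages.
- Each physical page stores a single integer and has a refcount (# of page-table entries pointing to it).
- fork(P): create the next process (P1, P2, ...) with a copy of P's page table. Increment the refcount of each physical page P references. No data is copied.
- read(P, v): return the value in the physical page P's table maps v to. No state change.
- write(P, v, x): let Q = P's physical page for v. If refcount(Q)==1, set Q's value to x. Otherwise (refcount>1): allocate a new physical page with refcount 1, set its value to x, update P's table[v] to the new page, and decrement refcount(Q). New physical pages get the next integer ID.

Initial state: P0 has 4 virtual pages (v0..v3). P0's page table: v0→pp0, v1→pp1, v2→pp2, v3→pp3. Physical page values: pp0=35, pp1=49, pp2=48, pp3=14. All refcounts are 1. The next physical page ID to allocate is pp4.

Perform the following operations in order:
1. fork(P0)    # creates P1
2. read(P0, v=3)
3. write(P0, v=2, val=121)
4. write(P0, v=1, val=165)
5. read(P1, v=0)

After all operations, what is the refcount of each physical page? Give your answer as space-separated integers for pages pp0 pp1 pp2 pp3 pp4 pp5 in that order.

Answer: 2 1 1 2 1 1

Derivation:
Op 1: fork(P0) -> P1. 4 ppages; refcounts: pp0:2 pp1:2 pp2:2 pp3:2
Op 2: read(P0, v3) -> 14. No state change.
Op 3: write(P0, v2, 121). refcount(pp2)=2>1 -> COPY to pp4. 5 ppages; refcounts: pp0:2 pp1:2 pp2:1 pp3:2 pp4:1
Op 4: write(P0, v1, 165). refcount(pp1)=2>1 -> COPY to pp5. 6 ppages; refcounts: pp0:2 pp1:1 pp2:1 pp3:2 pp4:1 pp5:1
Op 5: read(P1, v0) -> 35. No state change.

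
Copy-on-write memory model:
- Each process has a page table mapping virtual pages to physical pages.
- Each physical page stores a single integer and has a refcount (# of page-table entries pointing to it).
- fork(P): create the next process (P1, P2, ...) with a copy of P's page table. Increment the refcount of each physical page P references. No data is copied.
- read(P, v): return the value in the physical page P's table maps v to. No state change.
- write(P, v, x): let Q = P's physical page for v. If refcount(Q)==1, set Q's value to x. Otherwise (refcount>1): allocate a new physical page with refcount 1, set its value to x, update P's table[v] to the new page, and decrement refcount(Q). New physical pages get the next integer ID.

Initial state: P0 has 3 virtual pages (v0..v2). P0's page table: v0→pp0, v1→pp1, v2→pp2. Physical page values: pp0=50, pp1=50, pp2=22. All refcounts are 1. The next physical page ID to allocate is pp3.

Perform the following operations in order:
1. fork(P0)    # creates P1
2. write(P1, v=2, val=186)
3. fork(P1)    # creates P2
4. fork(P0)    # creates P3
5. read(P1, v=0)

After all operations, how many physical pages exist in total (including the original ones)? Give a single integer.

Answer: 4

Derivation:
Op 1: fork(P0) -> P1. 3 ppages; refcounts: pp0:2 pp1:2 pp2:2
Op 2: write(P1, v2, 186). refcount(pp2)=2>1 -> COPY to pp3. 4 ppages; refcounts: pp0:2 pp1:2 pp2:1 pp3:1
Op 3: fork(P1) -> P2. 4 ppages; refcounts: pp0:3 pp1:3 pp2:1 pp3:2
Op 4: fork(P0) -> P3. 4 ppages; refcounts: pp0:4 pp1:4 pp2:2 pp3:2
Op 5: read(P1, v0) -> 50. No state change.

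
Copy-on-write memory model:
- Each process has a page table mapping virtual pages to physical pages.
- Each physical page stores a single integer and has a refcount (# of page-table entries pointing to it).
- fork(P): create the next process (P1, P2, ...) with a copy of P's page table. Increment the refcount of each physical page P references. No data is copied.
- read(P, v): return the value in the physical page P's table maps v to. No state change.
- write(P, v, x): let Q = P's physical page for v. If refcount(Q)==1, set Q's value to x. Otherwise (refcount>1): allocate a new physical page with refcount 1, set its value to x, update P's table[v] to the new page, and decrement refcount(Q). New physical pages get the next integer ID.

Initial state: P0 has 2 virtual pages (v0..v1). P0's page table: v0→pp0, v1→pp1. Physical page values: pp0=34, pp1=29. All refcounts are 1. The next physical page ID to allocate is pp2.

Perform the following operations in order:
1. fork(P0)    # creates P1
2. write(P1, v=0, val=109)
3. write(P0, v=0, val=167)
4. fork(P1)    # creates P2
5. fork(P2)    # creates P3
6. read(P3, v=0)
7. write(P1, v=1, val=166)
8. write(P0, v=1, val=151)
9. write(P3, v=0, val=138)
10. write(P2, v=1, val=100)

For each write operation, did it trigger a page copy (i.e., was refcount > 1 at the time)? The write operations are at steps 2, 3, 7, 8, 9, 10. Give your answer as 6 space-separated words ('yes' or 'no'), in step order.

Op 1: fork(P0) -> P1. 2 ppages; refcounts: pp0:2 pp1:2
Op 2: write(P1, v0, 109). refcount(pp0)=2>1 -> COPY to pp2. 3 ppages; refcounts: pp0:1 pp1:2 pp2:1
Op 3: write(P0, v0, 167). refcount(pp0)=1 -> write in place. 3 ppages; refcounts: pp0:1 pp1:2 pp2:1
Op 4: fork(P1) -> P2. 3 ppages; refcounts: pp0:1 pp1:3 pp2:2
Op 5: fork(P2) -> P3. 3 ppages; refcounts: pp0:1 pp1:4 pp2:3
Op 6: read(P3, v0) -> 109. No state change.
Op 7: write(P1, v1, 166). refcount(pp1)=4>1 -> COPY to pp3. 4 ppages; refcounts: pp0:1 pp1:3 pp2:3 pp3:1
Op 8: write(P0, v1, 151). refcount(pp1)=3>1 -> COPY to pp4. 5 ppages; refcounts: pp0:1 pp1:2 pp2:3 pp3:1 pp4:1
Op 9: write(P3, v0, 138). refcount(pp2)=3>1 -> COPY to pp5. 6 ppages; refcounts: pp0:1 pp1:2 pp2:2 pp3:1 pp4:1 pp5:1
Op 10: write(P2, v1, 100). refcount(pp1)=2>1 -> COPY to pp6. 7 ppages; refcounts: pp0:1 pp1:1 pp2:2 pp3:1 pp4:1 pp5:1 pp6:1

yes no yes yes yes yes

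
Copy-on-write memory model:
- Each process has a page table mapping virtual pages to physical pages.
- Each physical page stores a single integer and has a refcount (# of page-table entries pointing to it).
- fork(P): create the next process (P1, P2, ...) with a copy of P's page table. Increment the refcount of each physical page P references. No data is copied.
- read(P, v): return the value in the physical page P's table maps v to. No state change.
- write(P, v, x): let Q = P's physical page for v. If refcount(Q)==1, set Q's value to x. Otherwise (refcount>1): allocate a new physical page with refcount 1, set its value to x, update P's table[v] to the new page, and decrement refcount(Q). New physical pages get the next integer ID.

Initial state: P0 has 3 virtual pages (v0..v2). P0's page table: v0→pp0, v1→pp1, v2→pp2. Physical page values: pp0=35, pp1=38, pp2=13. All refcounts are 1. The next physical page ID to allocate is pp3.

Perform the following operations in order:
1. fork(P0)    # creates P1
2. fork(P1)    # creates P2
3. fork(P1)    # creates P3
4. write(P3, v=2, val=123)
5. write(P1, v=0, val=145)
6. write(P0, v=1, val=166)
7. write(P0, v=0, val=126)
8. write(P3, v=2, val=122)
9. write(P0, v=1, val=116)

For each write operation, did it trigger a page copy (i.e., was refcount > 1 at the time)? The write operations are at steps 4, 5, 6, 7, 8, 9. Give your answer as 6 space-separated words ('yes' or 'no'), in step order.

Op 1: fork(P0) -> P1. 3 ppages; refcounts: pp0:2 pp1:2 pp2:2
Op 2: fork(P1) -> P2. 3 ppages; refcounts: pp0:3 pp1:3 pp2:3
Op 3: fork(P1) -> P3. 3 ppages; refcounts: pp0:4 pp1:4 pp2:4
Op 4: write(P3, v2, 123). refcount(pp2)=4>1 -> COPY to pp3. 4 ppages; refcounts: pp0:4 pp1:4 pp2:3 pp3:1
Op 5: write(P1, v0, 145). refcount(pp0)=4>1 -> COPY to pp4. 5 ppages; refcounts: pp0:3 pp1:4 pp2:3 pp3:1 pp4:1
Op 6: write(P0, v1, 166). refcount(pp1)=4>1 -> COPY to pp5. 6 ppages; refcounts: pp0:3 pp1:3 pp2:3 pp3:1 pp4:1 pp5:1
Op 7: write(P0, v0, 126). refcount(pp0)=3>1 -> COPY to pp6. 7 ppages; refcounts: pp0:2 pp1:3 pp2:3 pp3:1 pp4:1 pp5:1 pp6:1
Op 8: write(P3, v2, 122). refcount(pp3)=1 -> write in place. 7 ppages; refcounts: pp0:2 pp1:3 pp2:3 pp3:1 pp4:1 pp5:1 pp6:1
Op 9: write(P0, v1, 116). refcount(pp5)=1 -> write in place. 7 ppages; refcounts: pp0:2 pp1:3 pp2:3 pp3:1 pp4:1 pp5:1 pp6:1

yes yes yes yes no no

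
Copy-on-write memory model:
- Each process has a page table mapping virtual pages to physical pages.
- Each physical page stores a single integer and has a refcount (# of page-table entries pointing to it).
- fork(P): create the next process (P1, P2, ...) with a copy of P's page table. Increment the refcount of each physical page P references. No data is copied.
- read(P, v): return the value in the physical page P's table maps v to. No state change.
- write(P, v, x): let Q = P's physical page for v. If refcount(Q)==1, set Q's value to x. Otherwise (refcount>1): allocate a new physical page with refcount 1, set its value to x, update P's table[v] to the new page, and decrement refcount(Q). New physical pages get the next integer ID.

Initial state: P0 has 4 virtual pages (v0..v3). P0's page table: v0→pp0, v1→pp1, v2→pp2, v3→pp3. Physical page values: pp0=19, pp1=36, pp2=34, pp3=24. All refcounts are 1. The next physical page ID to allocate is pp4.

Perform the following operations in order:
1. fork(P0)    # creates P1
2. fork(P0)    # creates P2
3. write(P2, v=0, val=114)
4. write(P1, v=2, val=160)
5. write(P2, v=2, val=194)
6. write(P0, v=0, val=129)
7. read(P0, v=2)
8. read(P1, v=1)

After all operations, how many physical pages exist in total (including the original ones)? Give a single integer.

Op 1: fork(P0) -> P1. 4 ppages; refcounts: pp0:2 pp1:2 pp2:2 pp3:2
Op 2: fork(P0) -> P2. 4 ppages; refcounts: pp0:3 pp1:3 pp2:3 pp3:3
Op 3: write(P2, v0, 114). refcount(pp0)=3>1 -> COPY to pp4. 5 ppages; refcounts: pp0:2 pp1:3 pp2:3 pp3:3 pp4:1
Op 4: write(P1, v2, 160). refcount(pp2)=3>1 -> COPY to pp5. 6 ppages; refcounts: pp0:2 pp1:3 pp2:2 pp3:3 pp4:1 pp5:1
Op 5: write(P2, v2, 194). refcount(pp2)=2>1 -> COPY to pp6. 7 ppages; refcounts: pp0:2 pp1:3 pp2:1 pp3:3 pp4:1 pp5:1 pp6:1
Op 6: write(P0, v0, 129). refcount(pp0)=2>1 -> COPY to pp7. 8 ppages; refcounts: pp0:1 pp1:3 pp2:1 pp3:3 pp4:1 pp5:1 pp6:1 pp7:1
Op 7: read(P0, v2) -> 34. No state change.
Op 8: read(P1, v1) -> 36. No state change.

Answer: 8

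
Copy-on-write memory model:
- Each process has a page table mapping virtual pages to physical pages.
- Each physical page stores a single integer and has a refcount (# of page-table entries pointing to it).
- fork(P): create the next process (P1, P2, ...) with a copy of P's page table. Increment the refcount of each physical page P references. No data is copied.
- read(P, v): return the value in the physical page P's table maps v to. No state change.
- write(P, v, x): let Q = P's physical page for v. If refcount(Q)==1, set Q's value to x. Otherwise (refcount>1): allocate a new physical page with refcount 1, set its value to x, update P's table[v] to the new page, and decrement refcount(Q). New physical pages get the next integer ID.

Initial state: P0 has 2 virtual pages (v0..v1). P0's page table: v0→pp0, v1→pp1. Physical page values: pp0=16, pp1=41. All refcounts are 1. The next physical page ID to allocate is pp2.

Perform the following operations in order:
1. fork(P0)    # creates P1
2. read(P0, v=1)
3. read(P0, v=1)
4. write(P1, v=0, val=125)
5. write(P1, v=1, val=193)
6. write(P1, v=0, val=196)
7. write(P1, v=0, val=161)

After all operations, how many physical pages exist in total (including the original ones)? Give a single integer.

Op 1: fork(P0) -> P1. 2 ppages; refcounts: pp0:2 pp1:2
Op 2: read(P0, v1) -> 41. No state change.
Op 3: read(P0, v1) -> 41. No state change.
Op 4: write(P1, v0, 125). refcount(pp0)=2>1 -> COPY to pp2. 3 ppages; refcounts: pp0:1 pp1:2 pp2:1
Op 5: write(P1, v1, 193). refcount(pp1)=2>1 -> COPY to pp3. 4 ppages; refcounts: pp0:1 pp1:1 pp2:1 pp3:1
Op 6: write(P1, v0, 196). refcount(pp2)=1 -> write in place. 4 ppages; refcounts: pp0:1 pp1:1 pp2:1 pp3:1
Op 7: write(P1, v0, 161). refcount(pp2)=1 -> write in place. 4 ppages; refcounts: pp0:1 pp1:1 pp2:1 pp3:1

Answer: 4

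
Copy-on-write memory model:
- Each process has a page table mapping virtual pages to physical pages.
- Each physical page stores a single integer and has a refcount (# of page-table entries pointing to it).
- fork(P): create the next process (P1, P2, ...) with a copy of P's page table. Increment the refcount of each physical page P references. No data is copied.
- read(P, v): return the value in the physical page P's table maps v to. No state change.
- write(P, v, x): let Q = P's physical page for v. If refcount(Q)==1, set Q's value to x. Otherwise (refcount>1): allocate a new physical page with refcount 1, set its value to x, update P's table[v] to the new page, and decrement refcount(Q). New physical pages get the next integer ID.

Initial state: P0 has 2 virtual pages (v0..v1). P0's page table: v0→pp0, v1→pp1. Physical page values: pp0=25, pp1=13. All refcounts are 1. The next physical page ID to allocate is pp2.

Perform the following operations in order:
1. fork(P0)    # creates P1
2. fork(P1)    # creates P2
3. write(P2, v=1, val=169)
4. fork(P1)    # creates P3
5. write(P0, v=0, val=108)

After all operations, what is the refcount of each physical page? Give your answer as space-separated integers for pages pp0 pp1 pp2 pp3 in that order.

Op 1: fork(P0) -> P1. 2 ppages; refcounts: pp0:2 pp1:2
Op 2: fork(P1) -> P2. 2 ppages; refcounts: pp0:3 pp1:3
Op 3: write(P2, v1, 169). refcount(pp1)=3>1 -> COPY to pp2. 3 ppages; refcounts: pp0:3 pp1:2 pp2:1
Op 4: fork(P1) -> P3. 3 ppages; refcounts: pp0:4 pp1:3 pp2:1
Op 5: write(P0, v0, 108). refcount(pp0)=4>1 -> COPY to pp3. 4 ppages; refcounts: pp0:3 pp1:3 pp2:1 pp3:1

Answer: 3 3 1 1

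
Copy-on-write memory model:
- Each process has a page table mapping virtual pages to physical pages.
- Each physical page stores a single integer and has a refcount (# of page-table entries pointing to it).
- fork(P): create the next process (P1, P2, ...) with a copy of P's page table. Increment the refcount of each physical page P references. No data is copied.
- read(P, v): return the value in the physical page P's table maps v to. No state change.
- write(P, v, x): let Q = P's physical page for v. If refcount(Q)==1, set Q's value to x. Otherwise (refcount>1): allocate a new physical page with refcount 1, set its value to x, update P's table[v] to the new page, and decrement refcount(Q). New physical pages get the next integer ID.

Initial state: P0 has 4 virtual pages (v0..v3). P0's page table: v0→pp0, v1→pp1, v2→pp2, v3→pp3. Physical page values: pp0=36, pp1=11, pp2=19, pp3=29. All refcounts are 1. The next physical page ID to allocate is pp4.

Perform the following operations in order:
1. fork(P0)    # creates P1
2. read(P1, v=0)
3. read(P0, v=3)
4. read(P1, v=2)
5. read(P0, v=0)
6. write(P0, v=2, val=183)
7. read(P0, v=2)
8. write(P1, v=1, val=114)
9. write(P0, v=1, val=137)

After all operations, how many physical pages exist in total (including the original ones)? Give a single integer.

Answer: 6

Derivation:
Op 1: fork(P0) -> P1. 4 ppages; refcounts: pp0:2 pp1:2 pp2:2 pp3:2
Op 2: read(P1, v0) -> 36. No state change.
Op 3: read(P0, v3) -> 29. No state change.
Op 4: read(P1, v2) -> 19. No state change.
Op 5: read(P0, v0) -> 36. No state change.
Op 6: write(P0, v2, 183). refcount(pp2)=2>1 -> COPY to pp4. 5 ppages; refcounts: pp0:2 pp1:2 pp2:1 pp3:2 pp4:1
Op 7: read(P0, v2) -> 183. No state change.
Op 8: write(P1, v1, 114). refcount(pp1)=2>1 -> COPY to pp5. 6 ppages; refcounts: pp0:2 pp1:1 pp2:1 pp3:2 pp4:1 pp5:1
Op 9: write(P0, v1, 137). refcount(pp1)=1 -> write in place. 6 ppages; refcounts: pp0:2 pp1:1 pp2:1 pp3:2 pp4:1 pp5:1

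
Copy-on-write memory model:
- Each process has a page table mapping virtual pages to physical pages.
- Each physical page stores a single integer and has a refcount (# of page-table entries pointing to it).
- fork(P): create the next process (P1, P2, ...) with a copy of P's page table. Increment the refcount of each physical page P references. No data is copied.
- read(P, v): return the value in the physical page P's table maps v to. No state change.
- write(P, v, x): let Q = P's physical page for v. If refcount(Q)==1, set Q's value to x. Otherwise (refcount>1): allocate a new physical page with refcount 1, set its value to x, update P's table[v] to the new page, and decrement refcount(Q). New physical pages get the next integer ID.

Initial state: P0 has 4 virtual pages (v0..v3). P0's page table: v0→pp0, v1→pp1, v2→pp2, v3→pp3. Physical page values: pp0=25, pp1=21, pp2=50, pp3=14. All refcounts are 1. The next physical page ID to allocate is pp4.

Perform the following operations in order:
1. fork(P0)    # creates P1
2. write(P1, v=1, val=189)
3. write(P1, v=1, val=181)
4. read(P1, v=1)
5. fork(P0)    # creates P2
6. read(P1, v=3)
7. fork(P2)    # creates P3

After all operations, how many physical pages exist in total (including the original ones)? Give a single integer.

Op 1: fork(P0) -> P1. 4 ppages; refcounts: pp0:2 pp1:2 pp2:2 pp3:2
Op 2: write(P1, v1, 189). refcount(pp1)=2>1 -> COPY to pp4. 5 ppages; refcounts: pp0:2 pp1:1 pp2:2 pp3:2 pp4:1
Op 3: write(P1, v1, 181). refcount(pp4)=1 -> write in place. 5 ppages; refcounts: pp0:2 pp1:1 pp2:2 pp3:2 pp4:1
Op 4: read(P1, v1) -> 181. No state change.
Op 5: fork(P0) -> P2. 5 ppages; refcounts: pp0:3 pp1:2 pp2:3 pp3:3 pp4:1
Op 6: read(P1, v3) -> 14. No state change.
Op 7: fork(P2) -> P3. 5 ppages; refcounts: pp0:4 pp1:3 pp2:4 pp3:4 pp4:1

Answer: 5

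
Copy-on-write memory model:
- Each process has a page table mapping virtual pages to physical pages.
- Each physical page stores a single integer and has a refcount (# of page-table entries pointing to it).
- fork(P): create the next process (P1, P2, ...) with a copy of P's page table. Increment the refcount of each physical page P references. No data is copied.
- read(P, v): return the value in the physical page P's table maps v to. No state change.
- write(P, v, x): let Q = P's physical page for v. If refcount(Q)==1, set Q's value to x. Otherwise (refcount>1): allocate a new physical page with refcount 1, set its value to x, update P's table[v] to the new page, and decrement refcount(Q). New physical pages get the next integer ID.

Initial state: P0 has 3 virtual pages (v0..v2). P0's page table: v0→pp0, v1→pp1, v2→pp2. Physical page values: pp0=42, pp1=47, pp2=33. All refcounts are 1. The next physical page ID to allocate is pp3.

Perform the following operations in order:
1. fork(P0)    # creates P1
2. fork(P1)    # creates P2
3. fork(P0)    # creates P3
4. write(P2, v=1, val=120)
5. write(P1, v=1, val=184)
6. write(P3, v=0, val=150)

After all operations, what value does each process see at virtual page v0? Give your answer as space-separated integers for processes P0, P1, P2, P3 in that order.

Answer: 42 42 42 150

Derivation:
Op 1: fork(P0) -> P1. 3 ppages; refcounts: pp0:2 pp1:2 pp2:2
Op 2: fork(P1) -> P2. 3 ppages; refcounts: pp0:3 pp1:3 pp2:3
Op 3: fork(P0) -> P3. 3 ppages; refcounts: pp0:4 pp1:4 pp2:4
Op 4: write(P2, v1, 120). refcount(pp1)=4>1 -> COPY to pp3. 4 ppages; refcounts: pp0:4 pp1:3 pp2:4 pp3:1
Op 5: write(P1, v1, 184). refcount(pp1)=3>1 -> COPY to pp4. 5 ppages; refcounts: pp0:4 pp1:2 pp2:4 pp3:1 pp4:1
Op 6: write(P3, v0, 150). refcount(pp0)=4>1 -> COPY to pp5. 6 ppages; refcounts: pp0:3 pp1:2 pp2:4 pp3:1 pp4:1 pp5:1
P0: v0 -> pp0 = 42
P1: v0 -> pp0 = 42
P2: v0 -> pp0 = 42
P3: v0 -> pp5 = 150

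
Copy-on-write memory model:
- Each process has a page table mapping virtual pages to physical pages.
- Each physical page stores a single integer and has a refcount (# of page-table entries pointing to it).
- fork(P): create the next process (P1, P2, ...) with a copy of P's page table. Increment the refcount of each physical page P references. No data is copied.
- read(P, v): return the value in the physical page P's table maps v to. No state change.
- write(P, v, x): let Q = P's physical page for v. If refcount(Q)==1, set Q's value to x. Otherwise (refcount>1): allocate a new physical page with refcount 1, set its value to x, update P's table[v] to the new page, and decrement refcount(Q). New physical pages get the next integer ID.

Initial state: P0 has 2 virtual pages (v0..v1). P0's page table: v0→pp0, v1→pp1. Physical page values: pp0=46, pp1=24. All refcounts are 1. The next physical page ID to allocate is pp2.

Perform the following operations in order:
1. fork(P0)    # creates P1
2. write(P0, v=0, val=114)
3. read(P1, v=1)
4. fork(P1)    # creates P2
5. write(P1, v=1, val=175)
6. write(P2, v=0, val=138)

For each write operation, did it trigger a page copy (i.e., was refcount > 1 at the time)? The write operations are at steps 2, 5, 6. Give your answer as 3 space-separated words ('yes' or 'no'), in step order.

Op 1: fork(P0) -> P1. 2 ppages; refcounts: pp0:2 pp1:2
Op 2: write(P0, v0, 114). refcount(pp0)=2>1 -> COPY to pp2. 3 ppages; refcounts: pp0:1 pp1:2 pp2:1
Op 3: read(P1, v1) -> 24. No state change.
Op 4: fork(P1) -> P2. 3 ppages; refcounts: pp0:2 pp1:3 pp2:1
Op 5: write(P1, v1, 175). refcount(pp1)=3>1 -> COPY to pp3. 4 ppages; refcounts: pp0:2 pp1:2 pp2:1 pp3:1
Op 6: write(P2, v0, 138). refcount(pp0)=2>1 -> COPY to pp4. 5 ppages; refcounts: pp0:1 pp1:2 pp2:1 pp3:1 pp4:1

yes yes yes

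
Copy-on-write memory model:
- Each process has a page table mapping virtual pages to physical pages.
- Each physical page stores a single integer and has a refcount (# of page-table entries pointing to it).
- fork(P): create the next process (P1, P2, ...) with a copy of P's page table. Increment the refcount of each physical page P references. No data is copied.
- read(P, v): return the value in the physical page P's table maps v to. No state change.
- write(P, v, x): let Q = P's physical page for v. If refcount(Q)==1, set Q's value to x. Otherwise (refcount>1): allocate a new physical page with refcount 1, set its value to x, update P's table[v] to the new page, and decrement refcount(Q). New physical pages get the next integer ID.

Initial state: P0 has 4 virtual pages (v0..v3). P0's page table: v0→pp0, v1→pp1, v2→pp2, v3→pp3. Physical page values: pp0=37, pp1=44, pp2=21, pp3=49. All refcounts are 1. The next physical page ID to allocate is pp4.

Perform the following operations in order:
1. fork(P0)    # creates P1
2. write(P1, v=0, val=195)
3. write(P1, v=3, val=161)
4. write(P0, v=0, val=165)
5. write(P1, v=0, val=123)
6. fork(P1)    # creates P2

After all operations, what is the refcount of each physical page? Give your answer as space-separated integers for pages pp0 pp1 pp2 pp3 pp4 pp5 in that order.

Answer: 1 3 3 1 2 2

Derivation:
Op 1: fork(P0) -> P1. 4 ppages; refcounts: pp0:2 pp1:2 pp2:2 pp3:2
Op 2: write(P1, v0, 195). refcount(pp0)=2>1 -> COPY to pp4. 5 ppages; refcounts: pp0:1 pp1:2 pp2:2 pp3:2 pp4:1
Op 3: write(P1, v3, 161). refcount(pp3)=2>1 -> COPY to pp5. 6 ppages; refcounts: pp0:1 pp1:2 pp2:2 pp3:1 pp4:1 pp5:1
Op 4: write(P0, v0, 165). refcount(pp0)=1 -> write in place. 6 ppages; refcounts: pp0:1 pp1:2 pp2:2 pp3:1 pp4:1 pp5:1
Op 5: write(P1, v0, 123). refcount(pp4)=1 -> write in place. 6 ppages; refcounts: pp0:1 pp1:2 pp2:2 pp3:1 pp4:1 pp5:1
Op 6: fork(P1) -> P2. 6 ppages; refcounts: pp0:1 pp1:3 pp2:3 pp3:1 pp4:2 pp5:2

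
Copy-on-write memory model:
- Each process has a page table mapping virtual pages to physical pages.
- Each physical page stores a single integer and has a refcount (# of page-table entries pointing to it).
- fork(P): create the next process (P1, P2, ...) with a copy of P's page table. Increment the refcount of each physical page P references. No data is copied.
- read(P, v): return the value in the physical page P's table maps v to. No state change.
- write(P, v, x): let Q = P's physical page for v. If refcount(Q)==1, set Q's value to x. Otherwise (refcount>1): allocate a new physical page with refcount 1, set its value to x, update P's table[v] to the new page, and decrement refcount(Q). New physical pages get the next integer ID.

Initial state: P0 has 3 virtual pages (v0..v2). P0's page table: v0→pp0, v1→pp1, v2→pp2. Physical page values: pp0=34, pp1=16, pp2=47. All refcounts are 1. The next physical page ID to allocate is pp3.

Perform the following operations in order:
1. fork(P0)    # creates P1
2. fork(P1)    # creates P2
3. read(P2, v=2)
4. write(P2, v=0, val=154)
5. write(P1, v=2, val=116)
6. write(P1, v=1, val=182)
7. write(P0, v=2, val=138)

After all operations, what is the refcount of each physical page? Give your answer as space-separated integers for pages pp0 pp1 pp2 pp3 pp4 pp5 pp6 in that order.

Op 1: fork(P0) -> P1. 3 ppages; refcounts: pp0:2 pp1:2 pp2:2
Op 2: fork(P1) -> P2. 3 ppages; refcounts: pp0:3 pp1:3 pp2:3
Op 3: read(P2, v2) -> 47. No state change.
Op 4: write(P2, v0, 154). refcount(pp0)=3>1 -> COPY to pp3. 4 ppages; refcounts: pp0:2 pp1:3 pp2:3 pp3:1
Op 5: write(P1, v2, 116). refcount(pp2)=3>1 -> COPY to pp4. 5 ppages; refcounts: pp0:2 pp1:3 pp2:2 pp3:1 pp4:1
Op 6: write(P1, v1, 182). refcount(pp1)=3>1 -> COPY to pp5. 6 ppages; refcounts: pp0:2 pp1:2 pp2:2 pp3:1 pp4:1 pp5:1
Op 7: write(P0, v2, 138). refcount(pp2)=2>1 -> COPY to pp6. 7 ppages; refcounts: pp0:2 pp1:2 pp2:1 pp3:1 pp4:1 pp5:1 pp6:1

Answer: 2 2 1 1 1 1 1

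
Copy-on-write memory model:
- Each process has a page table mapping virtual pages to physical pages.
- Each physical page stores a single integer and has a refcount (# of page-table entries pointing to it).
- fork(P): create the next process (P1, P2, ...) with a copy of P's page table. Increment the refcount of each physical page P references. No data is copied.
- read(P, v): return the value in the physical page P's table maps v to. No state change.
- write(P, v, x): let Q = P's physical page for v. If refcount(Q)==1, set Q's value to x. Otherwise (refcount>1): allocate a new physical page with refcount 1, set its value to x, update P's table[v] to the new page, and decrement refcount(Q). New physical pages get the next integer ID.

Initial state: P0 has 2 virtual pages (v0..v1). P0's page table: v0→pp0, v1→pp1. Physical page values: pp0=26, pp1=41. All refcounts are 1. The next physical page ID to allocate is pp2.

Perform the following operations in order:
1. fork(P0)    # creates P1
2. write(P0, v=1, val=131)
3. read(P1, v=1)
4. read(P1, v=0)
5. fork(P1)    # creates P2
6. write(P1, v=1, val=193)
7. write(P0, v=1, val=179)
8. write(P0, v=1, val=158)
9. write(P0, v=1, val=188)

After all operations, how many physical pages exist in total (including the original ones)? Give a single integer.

Answer: 4

Derivation:
Op 1: fork(P0) -> P1. 2 ppages; refcounts: pp0:2 pp1:2
Op 2: write(P0, v1, 131). refcount(pp1)=2>1 -> COPY to pp2. 3 ppages; refcounts: pp0:2 pp1:1 pp2:1
Op 3: read(P1, v1) -> 41. No state change.
Op 4: read(P1, v0) -> 26. No state change.
Op 5: fork(P1) -> P2. 3 ppages; refcounts: pp0:3 pp1:2 pp2:1
Op 6: write(P1, v1, 193). refcount(pp1)=2>1 -> COPY to pp3. 4 ppages; refcounts: pp0:3 pp1:1 pp2:1 pp3:1
Op 7: write(P0, v1, 179). refcount(pp2)=1 -> write in place. 4 ppages; refcounts: pp0:3 pp1:1 pp2:1 pp3:1
Op 8: write(P0, v1, 158). refcount(pp2)=1 -> write in place. 4 ppages; refcounts: pp0:3 pp1:1 pp2:1 pp3:1
Op 9: write(P0, v1, 188). refcount(pp2)=1 -> write in place. 4 ppages; refcounts: pp0:3 pp1:1 pp2:1 pp3:1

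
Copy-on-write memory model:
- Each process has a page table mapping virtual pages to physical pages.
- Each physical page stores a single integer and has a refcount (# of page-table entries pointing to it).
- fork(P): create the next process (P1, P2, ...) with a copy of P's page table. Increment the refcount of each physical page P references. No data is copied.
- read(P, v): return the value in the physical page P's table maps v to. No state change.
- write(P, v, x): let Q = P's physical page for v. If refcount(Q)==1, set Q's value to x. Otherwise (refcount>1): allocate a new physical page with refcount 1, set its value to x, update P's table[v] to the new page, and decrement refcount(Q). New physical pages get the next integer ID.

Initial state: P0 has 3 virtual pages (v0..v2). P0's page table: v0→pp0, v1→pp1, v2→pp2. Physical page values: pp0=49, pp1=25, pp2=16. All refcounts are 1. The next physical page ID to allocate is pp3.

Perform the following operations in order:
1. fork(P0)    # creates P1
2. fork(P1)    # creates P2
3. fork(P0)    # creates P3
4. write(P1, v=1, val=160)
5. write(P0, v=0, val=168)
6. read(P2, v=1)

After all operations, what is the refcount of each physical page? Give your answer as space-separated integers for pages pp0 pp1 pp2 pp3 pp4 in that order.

Answer: 3 3 4 1 1

Derivation:
Op 1: fork(P0) -> P1. 3 ppages; refcounts: pp0:2 pp1:2 pp2:2
Op 2: fork(P1) -> P2. 3 ppages; refcounts: pp0:3 pp1:3 pp2:3
Op 3: fork(P0) -> P3. 3 ppages; refcounts: pp0:4 pp1:4 pp2:4
Op 4: write(P1, v1, 160). refcount(pp1)=4>1 -> COPY to pp3. 4 ppages; refcounts: pp0:4 pp1:3 pp2:4 pp3:1
Op 5: write(P0, v0, 168). refcount(pp0)=4>1 -> COPY to pp4. 5 ppages; refcounts: pp0:3 pp1:3 pp2:4 pp3:1 pp4:1
Op 6: read(P2, v1) -> 25. No state change.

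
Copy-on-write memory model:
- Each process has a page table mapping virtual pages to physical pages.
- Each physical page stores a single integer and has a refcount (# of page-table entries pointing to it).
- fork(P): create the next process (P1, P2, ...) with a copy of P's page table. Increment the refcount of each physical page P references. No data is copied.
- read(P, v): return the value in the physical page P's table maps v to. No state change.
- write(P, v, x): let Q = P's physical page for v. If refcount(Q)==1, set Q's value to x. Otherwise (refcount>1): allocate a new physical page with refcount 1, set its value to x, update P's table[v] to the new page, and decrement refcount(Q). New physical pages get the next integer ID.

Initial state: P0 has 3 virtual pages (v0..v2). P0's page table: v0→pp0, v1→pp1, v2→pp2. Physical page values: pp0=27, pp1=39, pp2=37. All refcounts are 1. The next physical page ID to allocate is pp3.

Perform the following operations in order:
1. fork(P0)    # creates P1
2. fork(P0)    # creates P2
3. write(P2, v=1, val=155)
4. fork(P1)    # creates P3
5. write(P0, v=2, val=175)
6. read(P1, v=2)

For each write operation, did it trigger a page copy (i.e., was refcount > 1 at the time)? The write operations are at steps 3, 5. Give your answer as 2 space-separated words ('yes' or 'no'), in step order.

Op 1: fork(P0) -> P1. 3 ppages; refcounts: pp0:2 pp1:2 pp2:2
Op 2: fork(P0) -> P2. 3 ppages; refcounts: pp0:3 pp1:3 pp2:3
Op 3: write(P2, v1, 155). refcount(pp1)=3>1 -> COPY to pp3. 4 ppages; refcounts: pp0:3 pp1:2 pp2:3 pp3:1
Op 4: fork(P1) -> P3. 4 ppages; refcounts: pp0:4 pp1:3 pp2:4 pp3:1
Op 5: write(P0, v2, 175). refcount(pp2)=4>1 -> COPY to pp4. 5 ppages; refcounts: pp0:4 pp1:3 pp2:3 pp3:1 pp4:1
Op 6: read(P1, v2) -> 37. No state change.

yes yes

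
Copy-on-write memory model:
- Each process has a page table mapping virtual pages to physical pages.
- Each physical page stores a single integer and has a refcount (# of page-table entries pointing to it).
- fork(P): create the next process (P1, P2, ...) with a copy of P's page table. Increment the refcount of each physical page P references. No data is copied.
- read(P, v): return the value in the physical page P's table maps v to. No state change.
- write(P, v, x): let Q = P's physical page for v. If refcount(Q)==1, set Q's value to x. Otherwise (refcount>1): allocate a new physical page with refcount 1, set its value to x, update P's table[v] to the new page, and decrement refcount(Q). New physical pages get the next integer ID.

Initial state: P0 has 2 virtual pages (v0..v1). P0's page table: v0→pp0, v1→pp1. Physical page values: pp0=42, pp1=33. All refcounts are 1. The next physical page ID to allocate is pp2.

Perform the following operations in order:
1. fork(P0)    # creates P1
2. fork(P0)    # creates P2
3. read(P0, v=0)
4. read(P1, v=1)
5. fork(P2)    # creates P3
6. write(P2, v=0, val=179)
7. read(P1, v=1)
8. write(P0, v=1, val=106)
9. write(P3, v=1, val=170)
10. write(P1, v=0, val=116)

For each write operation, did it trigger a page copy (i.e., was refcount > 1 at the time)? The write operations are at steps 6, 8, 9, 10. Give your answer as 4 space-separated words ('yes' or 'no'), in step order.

Op 1: fork(P0) -> P1. 2 ppages; refcounts: pp0:2 pp1:2
Op 2: fork(P0) -> P2. 2 ppages; refcounts: pp0:3 pp1:3
Op 3: read(P0, v0) -> 42. No state change.
Op 4: read(P1, v1) -> 33. No state change.
Op 5: fork(P2) -> P3. 2 ppages; refcounts: pp0:4 pp1:4
Op 6: write(P2, v0, 179). refcount(pp0)=4>1 -> COPY to pp2. 3 ppages; refcounts: pp0:3 pp1:4 pp2:1
Op 7: read(P1, v1) -> 33. No state change.
Op 8: write(P0, v1, 106). refcount(pp1)=4>1 -> COPY to pp3. 4 ppages; refcounts: pp0:3 pp1:3 pp2:1 pp3:1
Op 9: write(P3, v1, 170). refcount(pp1)=3>1 -> COPY to pp4. 5 ppages; refcounts: pp0:3 pp1:2 pp2:1 pp3:1 pp4:1
Op 10: write(P1, v0, 116). refcount(pp0)=3>1 -> COPY to pp5. 6 ppages; refcounts: pp0:2 pp1:2 pp2:1 pp3:1 pp4:1 pp5:1

yes yes yes yes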